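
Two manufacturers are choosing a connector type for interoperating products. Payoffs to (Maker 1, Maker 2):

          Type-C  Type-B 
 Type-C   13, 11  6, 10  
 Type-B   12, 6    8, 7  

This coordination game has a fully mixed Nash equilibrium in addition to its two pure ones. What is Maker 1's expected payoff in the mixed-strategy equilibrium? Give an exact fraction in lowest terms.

32/3

Maker 2 mixes with probability q on Type-C, chosen so Maker 1 is indifferent: 13q + 6(1−q) = 12q + 8(1−q) gives q = 2/3.
Maker 1's expected payoff (from either row, since indifferent) is 13·2/3 + 6·1/3 = 32/3.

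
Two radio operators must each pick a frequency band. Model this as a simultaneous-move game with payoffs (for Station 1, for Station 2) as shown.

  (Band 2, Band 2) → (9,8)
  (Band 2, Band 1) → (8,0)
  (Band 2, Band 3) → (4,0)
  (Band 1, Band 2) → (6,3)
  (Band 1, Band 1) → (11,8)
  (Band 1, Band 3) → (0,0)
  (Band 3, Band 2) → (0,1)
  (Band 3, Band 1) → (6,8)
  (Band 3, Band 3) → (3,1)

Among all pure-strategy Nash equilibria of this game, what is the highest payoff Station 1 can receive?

Both Band 2 is a pure NE (Station 1: 9 ≥ 6; Station 2: 8 ≥ 0). Station 1 gets 9.
Both Band 1 is a pure NE (Station 1: 11 ≥ 8; Station 2: 8 ≥ 3). Station 1 gets 11.
Every other cell has a profitable deviation for at least one player. Highest of {9, 11} is 11.

11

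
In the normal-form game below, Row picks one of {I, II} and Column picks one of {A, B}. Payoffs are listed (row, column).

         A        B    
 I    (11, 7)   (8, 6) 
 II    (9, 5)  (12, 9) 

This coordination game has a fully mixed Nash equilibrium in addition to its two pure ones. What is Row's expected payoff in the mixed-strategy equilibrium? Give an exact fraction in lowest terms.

Column mixes with probability q on A, chosen so Row is indifferent: 11q + 8(1−q) = 9q + 12(1−q) gives q = 2/3.
Row's expected payoff (from either row, since indifferent) is 11·2/3 + 8·1/3 = 10.

10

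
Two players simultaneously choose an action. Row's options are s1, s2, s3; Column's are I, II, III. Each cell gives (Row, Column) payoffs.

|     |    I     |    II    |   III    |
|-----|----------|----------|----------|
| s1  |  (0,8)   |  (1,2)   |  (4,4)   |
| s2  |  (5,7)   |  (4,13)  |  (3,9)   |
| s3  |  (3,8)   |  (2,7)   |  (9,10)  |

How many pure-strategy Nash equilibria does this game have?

2

(s2, II): Row gets 4 (best alternative 2); Column gets 13 (best alternative 9). Neither deviates — NE.
(s3, III): Row gets 9 (best alternative 4); Column gets 10 (best alternative 8). Neither deviates — NE.
(s1, I) is not a NE: Row would switch to s2 (5 > 0).
No other cell survives both best-response checks, so there are 2 pure NE.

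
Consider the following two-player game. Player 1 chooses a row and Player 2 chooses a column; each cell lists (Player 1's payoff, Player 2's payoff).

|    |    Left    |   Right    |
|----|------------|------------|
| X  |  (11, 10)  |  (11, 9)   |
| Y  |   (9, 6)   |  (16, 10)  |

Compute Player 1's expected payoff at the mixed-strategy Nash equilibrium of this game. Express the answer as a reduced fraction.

Player 2 mixes with probability q on Left, chosen so Player 1 is indifferent: 11q + 11(1−q) = 9q + 16(1−q) gives q = 5/7.
Player 1's expected payoff (from either row, since indifferent) is 11·5/7 + 11·2/7 = 11.

11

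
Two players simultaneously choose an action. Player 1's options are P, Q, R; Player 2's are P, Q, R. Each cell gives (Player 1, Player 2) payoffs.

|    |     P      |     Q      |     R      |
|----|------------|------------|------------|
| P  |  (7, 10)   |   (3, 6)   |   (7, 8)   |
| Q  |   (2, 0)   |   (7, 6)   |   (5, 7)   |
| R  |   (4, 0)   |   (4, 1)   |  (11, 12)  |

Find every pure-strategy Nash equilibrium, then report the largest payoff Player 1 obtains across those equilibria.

11

Both P is a pure NE (Player 1: 7 ≥ 4; Player 2: 10 ≥ 8). Player 1 gets 7.
Both R is a pure NE (Player 1: 11 ≥ 7; Player 2: 12 ≥ 1). Player 1 gets 11.
Every other cell has a profitable deviation for at least one player. Highest of {7, 11} is 11.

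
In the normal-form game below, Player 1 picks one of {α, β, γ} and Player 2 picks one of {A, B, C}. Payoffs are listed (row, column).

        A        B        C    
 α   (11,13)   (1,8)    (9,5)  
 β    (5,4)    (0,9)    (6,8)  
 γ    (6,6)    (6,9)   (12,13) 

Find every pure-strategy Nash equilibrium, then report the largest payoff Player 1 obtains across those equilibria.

12

(α, A) is a pure NE (Player 1: 11 ≥ 6; Player 2: 13 ≥ 8). Player 1 gets 11.
(γ, C) is a pure NE (Player 1: 12 ≥ 9; Player 2: 13 ≥ 9). Player 1 gets 12.
Every other cell has a profitable deviation for at least one player. Highest of {11, 12} is 12.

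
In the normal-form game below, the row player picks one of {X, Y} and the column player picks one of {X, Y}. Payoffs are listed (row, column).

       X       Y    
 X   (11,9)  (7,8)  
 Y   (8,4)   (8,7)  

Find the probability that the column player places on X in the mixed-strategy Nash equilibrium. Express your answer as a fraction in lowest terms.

1/4

The column player's mix q on X must make the row player indifferent between X and Y.
The row player's payoff from X: 11q + 7(1−q). From Y: 8q + 8(1−q).
Set equal: 3q = 1(1−q) → q = 1/4.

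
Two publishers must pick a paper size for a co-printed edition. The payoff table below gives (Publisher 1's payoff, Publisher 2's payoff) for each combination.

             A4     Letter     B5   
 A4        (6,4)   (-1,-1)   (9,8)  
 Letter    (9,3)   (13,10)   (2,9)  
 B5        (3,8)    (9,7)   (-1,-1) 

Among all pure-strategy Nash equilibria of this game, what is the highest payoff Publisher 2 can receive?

(A4, B5) is a pure NE (Publisher 1: 9 ≥ 2; Publisher 2: 8 ≥ 4). Publisher 2 gets 8.
Both Letter is a pure NE (Publisher 1: 13 ≥ 9; Publisher 2: 10 ≥ 9). Publisher 2 gets 10.
Every other cell has a profitable deviation for at least one player. Highest of {8, 10} is 10.

10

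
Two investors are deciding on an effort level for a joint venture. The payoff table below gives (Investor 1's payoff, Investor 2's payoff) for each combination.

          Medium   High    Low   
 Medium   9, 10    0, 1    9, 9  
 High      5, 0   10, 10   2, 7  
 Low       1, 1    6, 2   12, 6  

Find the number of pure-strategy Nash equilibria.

Both Medium: Investor 1 gets 9 (best alternative 5); Investor 2 gets 10 (best alternative 9). Neither deviates — NE.
Both High: Investor 1 gets 10 (best alternative 6); Investor 2 gets 10 (best alternative 7). Neither deviates — NE.
Both Low: Investor 1 gets 12 (best alternative 9); Investor 2 gets 6 (best alternative 2). Neither deviates — NE.
(High, Medium) is not a NE: Investor 1 would switch to Medium (9 > 5).
No other cell survives both best-response checks, so there are 3 pure NE.

3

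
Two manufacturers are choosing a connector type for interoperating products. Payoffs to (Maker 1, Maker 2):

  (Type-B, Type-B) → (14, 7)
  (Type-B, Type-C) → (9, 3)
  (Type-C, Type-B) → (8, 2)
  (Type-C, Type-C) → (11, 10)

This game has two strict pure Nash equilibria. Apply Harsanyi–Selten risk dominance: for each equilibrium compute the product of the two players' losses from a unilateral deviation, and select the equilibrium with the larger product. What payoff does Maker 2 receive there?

7

At both Type-B: Maker 1 loses 14 − 8 = 6 by deviating; Maker 2 loses 7 − 3 = 4. Product = 6·4 = 24.
At both Type-C: Maker 1 loses 11 − 9 = 2 by deviating; Maker 2 loses 10 − 2 = 8. Product = 2·8 = 16.
24 > 16, so both Type-B is risk-dominant. Maker 2's payoff there is 7.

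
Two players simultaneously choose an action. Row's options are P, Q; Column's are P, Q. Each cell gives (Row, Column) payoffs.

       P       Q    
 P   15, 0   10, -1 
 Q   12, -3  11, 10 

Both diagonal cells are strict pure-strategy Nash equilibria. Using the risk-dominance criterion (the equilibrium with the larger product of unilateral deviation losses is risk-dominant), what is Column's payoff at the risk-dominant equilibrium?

10

At both P: Row loses 15 − 12 = 3 by deviating; Column loses 0 − (-1) = 1. Product = 3·1 = 3.
At both Q: Row loses 11 − 10 = 1 by deviating; Column loses 10 − (-3) = 13. Product = 1·13 = 13.
13 > 3, so both Q is risk-dominant. Column's payoff there is 10.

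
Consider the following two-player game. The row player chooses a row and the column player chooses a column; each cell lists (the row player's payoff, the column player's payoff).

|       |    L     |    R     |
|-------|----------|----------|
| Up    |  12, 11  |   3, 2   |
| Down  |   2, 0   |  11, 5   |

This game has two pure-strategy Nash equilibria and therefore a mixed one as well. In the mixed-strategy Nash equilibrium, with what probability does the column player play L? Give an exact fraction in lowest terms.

The column player's mix q on L must make the row player indifferent between Up and Down.
The row player's payoff from Up: 12q + 3(1−q). From Down: 2q + 11(1−q).
Set equal: 10q = 8(1−q) → q = 8/18 = 4/9.

4/9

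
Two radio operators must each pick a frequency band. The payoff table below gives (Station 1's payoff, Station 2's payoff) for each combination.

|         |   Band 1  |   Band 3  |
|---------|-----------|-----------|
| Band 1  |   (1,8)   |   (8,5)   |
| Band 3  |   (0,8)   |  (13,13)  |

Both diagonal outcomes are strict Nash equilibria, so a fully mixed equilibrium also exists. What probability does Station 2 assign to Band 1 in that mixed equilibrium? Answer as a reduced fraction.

5/6

Station 2's mix q on Band 1 must make Station 1 indifferent between Band 1 and Band 3.
Station 1's payoff from Band 1: 1q + 8(1−q). From Band 3: 0q + 13(1−q).
Set equal: 1q = 5(1−q) → q = 5/6.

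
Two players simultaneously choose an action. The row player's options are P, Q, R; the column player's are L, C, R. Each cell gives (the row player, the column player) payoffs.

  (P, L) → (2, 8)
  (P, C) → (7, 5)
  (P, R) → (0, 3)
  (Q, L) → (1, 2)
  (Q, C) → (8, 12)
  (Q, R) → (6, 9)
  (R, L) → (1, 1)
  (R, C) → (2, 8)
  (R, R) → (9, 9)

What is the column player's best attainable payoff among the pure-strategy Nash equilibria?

(P, L) is a pure NE (the row player: 2 ≥ 1; the column player: 8 ≥ 5). The column player gets 8.
(Q, C) is a pure NE (the row player: 8 ≥ 7; the column player: 12 ≥ 9). The column player gets 12.
(R, R) is a pure NE (the row player: 9 ≥ 6; the column player: 9 ≥ 8). The column player gets 9.
Every other cell has a profitable deviation for at least one player. Highest of {8, 12, 9} is 12.

12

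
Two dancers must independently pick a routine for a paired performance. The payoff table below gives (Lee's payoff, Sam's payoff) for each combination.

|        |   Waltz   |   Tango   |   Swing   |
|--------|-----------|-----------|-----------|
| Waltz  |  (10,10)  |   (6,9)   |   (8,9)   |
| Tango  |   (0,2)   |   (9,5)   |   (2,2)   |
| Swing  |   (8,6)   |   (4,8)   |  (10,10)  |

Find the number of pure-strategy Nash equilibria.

Both Waltz: Lee gets 10 (best alternative 8); Sam gets 10 (best alternative 9). Neither deviates — NE.
Both Tango: Lee gets 9 (best alternative 6); Sam gets 5 (best alternative 2). Neither deviates — NE.
Both Swing: Lee gets 10 (best alternative 8); Sam gets 10 (best alternative 8). Neither deviates — NE.
(Swing, Waltz) is not a NE: Lee would switch to Waltz (10 > 8).
No other cell survives both best-response checks, so there are 3 pure NE.

3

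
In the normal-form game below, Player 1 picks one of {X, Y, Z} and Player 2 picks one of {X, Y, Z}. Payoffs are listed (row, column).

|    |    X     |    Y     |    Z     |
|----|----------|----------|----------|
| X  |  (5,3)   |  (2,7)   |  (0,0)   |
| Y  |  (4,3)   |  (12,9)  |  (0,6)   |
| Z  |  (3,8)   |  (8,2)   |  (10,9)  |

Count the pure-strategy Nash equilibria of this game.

2

Both Y: Player 1 gets 12 (best alternative 8); Player 2 gets 9 (best alternative 6). Neither deviates — NE.
Both Z: Player 1 gets 10 (best alternative 0); Player 2 gets 9 (best alternative 8). Neither deviates — NE.
Both X is not a NE: Player 2 would switch to Y (7 > 3).
No other cell survives both best-response checks, so there are 2 pure NE.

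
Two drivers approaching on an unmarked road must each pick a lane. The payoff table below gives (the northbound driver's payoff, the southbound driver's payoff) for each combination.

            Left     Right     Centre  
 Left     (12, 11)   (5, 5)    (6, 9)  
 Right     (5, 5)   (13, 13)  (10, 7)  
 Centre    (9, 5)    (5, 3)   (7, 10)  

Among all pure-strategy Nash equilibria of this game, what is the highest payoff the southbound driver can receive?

13

Both Left is a pure NE (the northbound driver: 12 ≥ 9; the southbound driver: 11 ≥ 9). The southbound driver gets 11.
Both Right is a pure NE (the northbound driver: 13 ≥ 5; the southbound driver: 13 ≥ 7). The southbound driver gets 13.
Every other cell has a profitable deviation for at least one player. Highest of {11, 13} is 13.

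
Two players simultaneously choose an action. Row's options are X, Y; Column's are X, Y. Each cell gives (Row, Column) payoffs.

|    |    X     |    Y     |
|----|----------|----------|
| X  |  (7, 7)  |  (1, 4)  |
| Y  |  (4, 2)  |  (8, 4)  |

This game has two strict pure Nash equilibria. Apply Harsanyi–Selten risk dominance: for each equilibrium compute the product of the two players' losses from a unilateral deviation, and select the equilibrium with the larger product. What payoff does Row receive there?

8

At both X: Row loses 7 − 4 = 3 by deviating; Column loses 7 − 4 = 3. Product = 3·3 = 9.
At both Y: Row loses 8 − 1 = 7 by deviating; Column loses 4 − 2 = 2. Product = 7·2 = 14.
14 > 9, so both Y is risk-dominant. Row's payoff there is 8.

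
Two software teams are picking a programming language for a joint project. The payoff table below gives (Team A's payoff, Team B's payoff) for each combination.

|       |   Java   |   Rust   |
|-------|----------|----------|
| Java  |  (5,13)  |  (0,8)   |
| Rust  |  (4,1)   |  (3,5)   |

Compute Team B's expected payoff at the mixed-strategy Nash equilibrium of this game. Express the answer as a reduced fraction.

Team A mixes with probability p on Java, chosen so Team B is indifferent: 13p + 1(1−p) = 8p + 5(1−p) gives p = 4/9.
Team B's expected payoff is 13·4/9 + 1·5/9 = 19/3.

19/3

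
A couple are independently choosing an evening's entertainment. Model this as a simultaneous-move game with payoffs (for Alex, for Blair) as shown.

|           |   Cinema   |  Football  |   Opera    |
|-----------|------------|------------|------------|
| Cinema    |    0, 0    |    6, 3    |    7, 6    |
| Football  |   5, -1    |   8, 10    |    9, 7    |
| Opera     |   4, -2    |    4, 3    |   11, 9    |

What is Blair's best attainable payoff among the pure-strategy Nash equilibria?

Both Football is a pure NE (Alex: 8 ≥ 6; Blair: 10 ≥ 7). Blair gets 10.
Both Opera is a pure NE (Alex: 11 ≥ 9; Blair: 9 ≥ 3). Blair gets 9.
Every other cell has a profitable deviation for at least one player. Highest of {10, 9} is 10.

10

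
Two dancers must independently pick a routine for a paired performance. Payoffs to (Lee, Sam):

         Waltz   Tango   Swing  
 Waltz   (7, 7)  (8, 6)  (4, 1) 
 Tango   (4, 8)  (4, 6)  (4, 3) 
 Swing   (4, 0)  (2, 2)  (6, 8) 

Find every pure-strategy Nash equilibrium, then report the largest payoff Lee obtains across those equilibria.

Both Waltz is a pure NE (Lee: 7 ≥ 4; Sam: 7 ≥ 6). Lee gets 7.
Both Swing is a pure NE (Lee: 6 ≥ 4; Sam: 8 ≥ 2). Lee gets 6.
Every other cell has a profitable deviation for at least one player. Highest of {7, 6} is 7.

7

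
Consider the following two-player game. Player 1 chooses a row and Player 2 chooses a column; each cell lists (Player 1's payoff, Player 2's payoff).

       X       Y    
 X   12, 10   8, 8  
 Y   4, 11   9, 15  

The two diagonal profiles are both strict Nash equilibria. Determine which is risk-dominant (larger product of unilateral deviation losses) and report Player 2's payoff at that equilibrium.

At both X: Player 1 loses 12 − 4 = 8 by deviating; Player 2 loses 10 − 8 = 2. Product = 8·2 = 16.
At both Y: Player 1 loses 9 − 8 = 1 by deviating; Player 2 loses 15 − 11 = 4. Product = 1·4 = 4.
16 > 4, so both X is risk-dominant. Player 2's payoff there is 10.

10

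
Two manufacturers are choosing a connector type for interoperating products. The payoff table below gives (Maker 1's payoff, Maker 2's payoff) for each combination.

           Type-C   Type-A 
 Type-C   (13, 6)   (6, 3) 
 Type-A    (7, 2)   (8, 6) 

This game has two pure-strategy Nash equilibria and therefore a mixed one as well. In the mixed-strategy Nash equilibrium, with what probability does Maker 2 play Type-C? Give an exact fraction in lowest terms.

Maker 2's mix q on Type-C must make Maker 1 indifferent between Type-C and Type-A.
Maker 1's payoff from Type-C: 13q + 6(1−q). From Type-A: 7q + 8(1−q).
Set equal: 6q = 2(1−q) → q = 2/8 = 1/4.

1/4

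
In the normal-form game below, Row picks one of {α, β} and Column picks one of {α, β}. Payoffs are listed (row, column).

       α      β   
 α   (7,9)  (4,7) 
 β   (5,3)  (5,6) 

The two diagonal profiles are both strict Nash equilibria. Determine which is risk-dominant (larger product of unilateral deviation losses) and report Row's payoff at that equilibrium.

7

At both α: Row loses 7 − 5 = 2 by deviating; Column loses 9 − 7 = 2. Product = 2·2 = 4.
At both β: Row loses 5 − 4 = 1 by deviating; Column loses 6 − 3 = 3. Product = 1·3 = 3.
4 > 3, so both α is risk-dominant. Row's payoff there is 7.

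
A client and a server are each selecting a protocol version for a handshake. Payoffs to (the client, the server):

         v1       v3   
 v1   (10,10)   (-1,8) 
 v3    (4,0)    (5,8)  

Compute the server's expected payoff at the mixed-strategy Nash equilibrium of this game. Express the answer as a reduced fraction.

8

The client mixes with probability p on v1, chosen so the server is indifferent: 10p + 0(1−p) = 8p + 8(1−p) gives p = 4/5.
The server's expected payoff is 10·4/5 + 0·1/5 = 8.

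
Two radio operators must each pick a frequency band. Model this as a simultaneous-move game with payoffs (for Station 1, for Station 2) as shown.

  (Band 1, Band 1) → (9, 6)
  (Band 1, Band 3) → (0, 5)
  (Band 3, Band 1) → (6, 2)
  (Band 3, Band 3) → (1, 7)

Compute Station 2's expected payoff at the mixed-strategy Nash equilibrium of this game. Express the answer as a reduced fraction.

Station 1 mixes with probability p on Band 1, chosen so Station 2 is indifferent: 6p + 2(1−p) = 5p + 7(1−p) gives p = 5/6.
Station 2's expected payoff is 6·5/6 + 2·1/6 = 16/3.

16/3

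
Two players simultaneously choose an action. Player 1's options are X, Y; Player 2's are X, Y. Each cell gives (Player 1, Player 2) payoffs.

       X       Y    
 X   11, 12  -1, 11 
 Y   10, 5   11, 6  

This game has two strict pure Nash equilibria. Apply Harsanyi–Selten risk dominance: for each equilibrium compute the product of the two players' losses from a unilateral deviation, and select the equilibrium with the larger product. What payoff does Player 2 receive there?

6

At both X: Player 1 loses 11 − 10 = 1 by deviating; Player 2 loses 12 − 11 = 1. Product = 1·1 = 1.
At both Y: Player 1 loses 11 − (-1) = 12 by deviating; Player 2 loses 6 − 5 = 1. Product = 12·1 = 12.
12 > 1, so both Y is risk-dominant. Player 2's payoff there is 6.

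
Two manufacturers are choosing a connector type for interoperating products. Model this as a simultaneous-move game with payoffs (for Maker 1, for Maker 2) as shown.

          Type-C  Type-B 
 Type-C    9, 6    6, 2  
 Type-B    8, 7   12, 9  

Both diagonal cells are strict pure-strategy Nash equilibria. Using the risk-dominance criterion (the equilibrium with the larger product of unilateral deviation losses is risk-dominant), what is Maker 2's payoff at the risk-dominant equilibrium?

At both Type-C: Maker 1 loses 9 − 8 = 1 by deviating; Maker 2 loses 6 − 2 = 4. Product = 1·4 = 4.
At both Type-B: Maker 1 loses 12 − 6 = 6 by deviating; Maker 2 loses 9 − 7 = 2. Product = 6·2 = 12.
12 > 4, so both Type-B is risk-dominant. Maker 2's payoff there is 9.

9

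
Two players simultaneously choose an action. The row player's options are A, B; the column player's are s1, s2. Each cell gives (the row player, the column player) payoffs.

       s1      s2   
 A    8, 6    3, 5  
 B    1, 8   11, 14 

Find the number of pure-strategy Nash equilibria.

(A, s1): the row player gets 8 (best alternative 1); the column player gets 6 (best alternative 5). Neither deviates — NE.
(B, s2): the row player gets 11 (best alternative 3); the column player gets 14 (best alternative 8). Neither deviates — NE.
(A, s2) is not a NE: the row player would switch to B (11 > 3).
No other cell survives both best-response checks, so there are 2 pure NE.

2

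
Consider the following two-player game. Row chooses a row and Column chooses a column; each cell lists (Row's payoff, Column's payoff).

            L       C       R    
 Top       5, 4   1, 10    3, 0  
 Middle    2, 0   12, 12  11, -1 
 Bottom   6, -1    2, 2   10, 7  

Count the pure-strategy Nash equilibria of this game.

1

(Middle, C): Row gets 12 (best alternative 2); Column gets 12 (best alternative 0). Neither deviates — NE.
(Bottom, R) is not a NE: Row would switch to Middle (11 > 10).
No other cell survives both best-response checks, so there is 1 pure NE.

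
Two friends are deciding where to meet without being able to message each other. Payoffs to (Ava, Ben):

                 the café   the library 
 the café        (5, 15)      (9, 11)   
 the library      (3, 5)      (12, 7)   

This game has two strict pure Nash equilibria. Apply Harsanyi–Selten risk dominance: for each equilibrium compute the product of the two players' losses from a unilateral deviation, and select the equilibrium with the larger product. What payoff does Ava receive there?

At both the café: Ava loses 5 − 3 = 2 by deviating; Ben loses 15 − 11 = 4. Product = 2·4 = 8.
At both the library: Ava loses 12 − 9 = 3 by deviating; Ben loses 7 − 5 = 2. Product = 3·2 = 6.
8 > 6, so both the café is risk-dominant. Ava's payoff there is 5.

5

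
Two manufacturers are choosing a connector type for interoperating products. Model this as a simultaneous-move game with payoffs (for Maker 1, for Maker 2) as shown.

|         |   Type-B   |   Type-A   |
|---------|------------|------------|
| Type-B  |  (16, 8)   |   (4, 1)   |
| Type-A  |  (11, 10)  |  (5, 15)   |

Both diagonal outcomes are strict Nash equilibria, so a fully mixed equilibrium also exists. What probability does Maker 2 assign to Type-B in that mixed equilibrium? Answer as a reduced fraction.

1/6

Maker 2's mix q on Type-B must make Maker 1 indifferent between Type-B and Type-A.
Maker 1's payoff from Type-B: 16q + 4(1−q). From Type-A: 11q + 5(1−q).
Set equal: 5q = 1(1−q) → q = 1/6.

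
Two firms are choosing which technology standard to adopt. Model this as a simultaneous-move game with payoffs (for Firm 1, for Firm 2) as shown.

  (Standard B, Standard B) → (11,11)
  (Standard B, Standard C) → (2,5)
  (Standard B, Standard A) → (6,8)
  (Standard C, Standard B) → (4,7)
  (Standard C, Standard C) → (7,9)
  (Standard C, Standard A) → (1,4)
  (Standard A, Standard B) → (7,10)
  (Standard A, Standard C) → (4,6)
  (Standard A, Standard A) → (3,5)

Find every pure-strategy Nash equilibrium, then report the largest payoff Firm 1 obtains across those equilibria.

Both Standard B is a pure NE (Firm 1: 11 ≥ 7; Firm 2: 11 ≥ 8). Firm 1 gets 11.
Both Standard C is a pure NE (Firm 1: 7 ≥ 4; Firm 2: 9 ≥ 7). Firm 1 gets 7.
Every other cell has a profitable deviation for at least one player. Highest of {11, 7} is 11.

11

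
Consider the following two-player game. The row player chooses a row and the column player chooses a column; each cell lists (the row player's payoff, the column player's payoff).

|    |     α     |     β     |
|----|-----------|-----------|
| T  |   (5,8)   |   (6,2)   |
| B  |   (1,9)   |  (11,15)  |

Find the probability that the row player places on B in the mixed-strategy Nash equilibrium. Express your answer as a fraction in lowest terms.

1/2

The row player's mix p on T must make the column player indifferent between α and β.
The column player's payoff from α: 8p + 9(1−p). From β: 2p + 15(1−p).
Set equal: 6p = 6(1−p) → p = 6/12 = 1/2.
Probability on B is 1 − 1/2 = 1/2.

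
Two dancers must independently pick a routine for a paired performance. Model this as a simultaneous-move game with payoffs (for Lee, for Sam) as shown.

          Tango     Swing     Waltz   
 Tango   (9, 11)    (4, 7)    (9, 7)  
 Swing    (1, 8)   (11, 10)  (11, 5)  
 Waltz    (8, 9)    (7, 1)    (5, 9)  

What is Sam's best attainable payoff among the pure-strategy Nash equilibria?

Both Tango is a pure NE (Lee: 9 ≥ 8; Sam: 11 ≥ 7). Sam gets 11.
Both Swing is a pure NE (Lee: 11 ≥ 7; Sam: 10 ≥ 8). Sam gets 10.
Every other cell has a profitable deviation for at least one player. Highest of {11, 10} is 11.

11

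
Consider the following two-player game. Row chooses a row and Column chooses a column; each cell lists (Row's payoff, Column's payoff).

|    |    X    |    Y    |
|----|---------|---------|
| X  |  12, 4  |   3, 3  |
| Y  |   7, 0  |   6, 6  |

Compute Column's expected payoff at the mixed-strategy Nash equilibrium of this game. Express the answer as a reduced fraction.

Row mixes with probability p on X, chosen so Column is indifferent: 4p + 0(1−p) = 3p + 6(1−p) gives p = 6/7.
Column's expected payoff is 4·6/7 + 0·1/7 = 24/7.

24/7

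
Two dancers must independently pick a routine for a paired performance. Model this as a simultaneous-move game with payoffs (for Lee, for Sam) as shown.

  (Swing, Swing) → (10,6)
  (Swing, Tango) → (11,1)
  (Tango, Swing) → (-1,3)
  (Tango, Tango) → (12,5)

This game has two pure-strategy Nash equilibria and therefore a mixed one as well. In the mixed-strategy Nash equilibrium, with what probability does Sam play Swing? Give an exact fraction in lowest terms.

Sam's mix q on Swing must make Lee indifferent between Swing and Tango.
Lee's payoff from Swing: 10q + 11(1−q). From Tango: (-1)q + 12(1−q).
Set equal: 11q = 1(1−q) → q = 1/12.

1/12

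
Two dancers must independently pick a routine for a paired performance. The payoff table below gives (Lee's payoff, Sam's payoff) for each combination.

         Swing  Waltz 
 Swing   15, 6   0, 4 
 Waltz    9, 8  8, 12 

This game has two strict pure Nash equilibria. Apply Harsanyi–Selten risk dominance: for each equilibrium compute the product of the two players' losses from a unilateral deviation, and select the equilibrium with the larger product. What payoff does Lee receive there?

8

At both Swing: Lee loses 15 − 9 = 6 by deviating; Sam loses 6 − 4 = 2. Product = 6·2 = 12.
At both Waltz: Lee loses 8 − 0 = 8 by deviating; Sam loses 12 − 8 = 4. Product = 8·4 = 32.
32 > 12, so both Waltz is risk-dominant. Lee's payoff there is 8.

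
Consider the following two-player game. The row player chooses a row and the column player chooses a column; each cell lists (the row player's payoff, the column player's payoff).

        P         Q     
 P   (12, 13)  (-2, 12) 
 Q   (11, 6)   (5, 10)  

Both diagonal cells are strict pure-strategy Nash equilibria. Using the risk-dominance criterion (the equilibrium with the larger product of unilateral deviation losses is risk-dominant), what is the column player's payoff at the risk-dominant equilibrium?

At both P: the row player loses 12 − 11 = 1 by deviating; the column player loses 13 − 12 = 1. Product = 1·1 = 1.
At both Q: the row player loses 5 − (-2) = 7 by deviating; the column player loses 10 − 6 = 4. Product = 7·4 = 28.
28 > 1, so both Q is risk-dominant. The column player's payoff there is 10.

10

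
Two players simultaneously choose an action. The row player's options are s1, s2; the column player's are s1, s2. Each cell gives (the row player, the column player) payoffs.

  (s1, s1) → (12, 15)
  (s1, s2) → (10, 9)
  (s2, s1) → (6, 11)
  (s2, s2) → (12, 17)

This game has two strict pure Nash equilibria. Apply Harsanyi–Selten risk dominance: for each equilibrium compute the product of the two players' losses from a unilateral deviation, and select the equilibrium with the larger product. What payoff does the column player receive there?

At both s1: the row player loses 12 − 6 = 6 by deviating; the column player loses 15 − 9 = 6. Product = 6·6 = 36.
At both s2: the row player loses 12 − 10 = 2 by deviating; the column player loses 17 − 11 = 6. Product = 2·6 = 12.
36 > 12, so both s1 is risk-dominant. The column player's payoff there is 15.

15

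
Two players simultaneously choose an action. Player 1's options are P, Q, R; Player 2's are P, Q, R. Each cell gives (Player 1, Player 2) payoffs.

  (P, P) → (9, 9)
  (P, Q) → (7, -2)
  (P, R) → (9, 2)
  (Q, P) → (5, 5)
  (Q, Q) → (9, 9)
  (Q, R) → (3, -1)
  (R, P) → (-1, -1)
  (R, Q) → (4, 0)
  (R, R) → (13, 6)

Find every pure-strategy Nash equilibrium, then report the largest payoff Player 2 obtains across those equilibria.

9

Both P is a pure NE (Player 1: 9 ≥ 5; Player 2: 9 ≥ 2). Player 2 gets 9.
Both Q is a pure NE (Player 1: 9 ≥ 7; Player 2: 9 ≥ 5). Player 2 gets 9.
Both R is a pure NE (Player 1: 13 ≥ 9; Player 2: 6 ≥ 0). Player 2 gets 6.
Every other cell has a profitable deviation for at least one player. Highest of {9, 9, 6} is 9.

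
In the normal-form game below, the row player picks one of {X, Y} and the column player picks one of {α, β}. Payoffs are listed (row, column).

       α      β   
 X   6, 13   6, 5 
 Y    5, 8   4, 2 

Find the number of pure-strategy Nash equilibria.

(X, α): the row player gets 6 (best alternative 5); the column player gets 13 (best alternative 5). Neither deviates — NE.
(Y, β) is not a NE: the row player would switch to X (6 > 4).
No other cell survives both best-response checks, so there is 1 pure NE.

1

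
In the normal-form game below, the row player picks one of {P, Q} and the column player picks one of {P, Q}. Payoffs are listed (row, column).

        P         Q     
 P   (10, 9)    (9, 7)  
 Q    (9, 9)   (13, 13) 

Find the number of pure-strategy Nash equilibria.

2

Both P: the row player gets 10 (best alternative 9); the column player gets 9 (best alternative 7). Neither deviates — NE.
Both Q: the row player gets 13 (best alternative 9); the column player gets 13 (best alternative 9). Neither deviates — NE.
(Q, P) is not a NE: the row player would switch to P (10 > 9).
No other cell survives both best-response checks, so there are 2 pure NE.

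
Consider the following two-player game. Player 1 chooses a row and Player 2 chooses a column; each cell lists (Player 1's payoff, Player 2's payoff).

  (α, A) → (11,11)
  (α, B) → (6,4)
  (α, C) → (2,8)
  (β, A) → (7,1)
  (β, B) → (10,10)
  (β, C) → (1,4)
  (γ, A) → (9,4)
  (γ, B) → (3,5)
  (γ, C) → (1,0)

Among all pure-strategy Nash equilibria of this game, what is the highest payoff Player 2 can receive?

(α, A) is a pure NE (Player 1: 11 ≥ 9; Player 2: 11 ≥ 8). Player 2 gets 11.
(β, B) is a pure NE (Player 1: 10 ≥ 6; Player 2: 10 ≥ 4). Player 2 gets 10.
Every other cell has a profitable deviation for at least one player. Highest of {11, 10} is 11.

11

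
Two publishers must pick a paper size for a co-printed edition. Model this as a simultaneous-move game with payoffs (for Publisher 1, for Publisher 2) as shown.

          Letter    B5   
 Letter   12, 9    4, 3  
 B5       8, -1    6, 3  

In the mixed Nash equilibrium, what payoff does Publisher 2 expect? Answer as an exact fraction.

3

Publisher 1 mixes with probability p on Letter, chosen so Publisher 2 is indifferent: 9p + (-1)(1−p) = 3p + 3(1−p) gives p = 2/5.
Publisher 2's expected payoff is 9·2/5 + (-1)·3/5 = 3.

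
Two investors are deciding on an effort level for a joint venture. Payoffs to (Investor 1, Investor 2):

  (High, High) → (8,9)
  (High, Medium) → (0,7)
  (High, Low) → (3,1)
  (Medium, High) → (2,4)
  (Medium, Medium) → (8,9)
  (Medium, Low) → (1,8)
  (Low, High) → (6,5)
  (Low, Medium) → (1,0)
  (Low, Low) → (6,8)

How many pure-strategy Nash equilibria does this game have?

3

Both High: Investor 1 gets 8 (best alternative 6); Investor 2 gets 9 (best alternative 7). Neither deviates — NE.
Both Medium: Investor 1 gets 8 (best alternative 1); Investor 2 gets 9 (best alternative 8). Neither deviates — NE.
Both Low: Investor 1 gets 6 (best alternative 3); Investor 2 gets 8 (best alternative 5). Neither deviates — NE.
(Low, High) is not a NE: Investor 1 would switch to High (8 > 6).
No other cell survives both best-response checks, so there are 3 pure NE.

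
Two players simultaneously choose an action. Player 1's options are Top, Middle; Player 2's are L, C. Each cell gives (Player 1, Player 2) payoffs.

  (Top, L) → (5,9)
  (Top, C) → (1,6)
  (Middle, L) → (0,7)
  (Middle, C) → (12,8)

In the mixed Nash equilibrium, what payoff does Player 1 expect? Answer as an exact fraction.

15/4

Player 2 mixes with probability q on L, chosen so Player 1 is indifferent: 5q + 1(1−q) = 0q + 12(1−q) gives q = 11/16.
Player 1's expected payoff (from either row, since indifferent) is 5·11/16 + 1·5/16 = 15/4.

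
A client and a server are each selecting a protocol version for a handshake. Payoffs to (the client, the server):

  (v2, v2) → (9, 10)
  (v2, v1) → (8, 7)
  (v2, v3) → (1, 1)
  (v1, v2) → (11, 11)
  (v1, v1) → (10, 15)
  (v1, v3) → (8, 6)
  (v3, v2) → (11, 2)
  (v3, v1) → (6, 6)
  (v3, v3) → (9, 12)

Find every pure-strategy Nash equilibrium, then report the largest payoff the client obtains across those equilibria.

Both v1 is a pure NE (the client: 10 ≥ 8; the server: 15 ≥ 11). The client gets 10.
Both v3 is a pure NE (the client: 9 ≥ 8; the server: 12 ≥ 6). The client gets 9.
Every other cell has a profitable deviation for at least one player. Highest of {10, 9} is 10.

10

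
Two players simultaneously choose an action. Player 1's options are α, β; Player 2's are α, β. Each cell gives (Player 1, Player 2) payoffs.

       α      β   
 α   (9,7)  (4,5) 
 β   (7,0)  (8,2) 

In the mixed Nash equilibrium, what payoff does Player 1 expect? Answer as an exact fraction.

22/3

Player 2 mixes with probability q on α, chosen so Player 1 is indifferent: 9q + 4(1−q) = 7q + 8(1−q) gives q = 2/3.
Player 1's expected payoff (from either row, since indifferent) is 9·2/3 + 4·1/3 = 22/3.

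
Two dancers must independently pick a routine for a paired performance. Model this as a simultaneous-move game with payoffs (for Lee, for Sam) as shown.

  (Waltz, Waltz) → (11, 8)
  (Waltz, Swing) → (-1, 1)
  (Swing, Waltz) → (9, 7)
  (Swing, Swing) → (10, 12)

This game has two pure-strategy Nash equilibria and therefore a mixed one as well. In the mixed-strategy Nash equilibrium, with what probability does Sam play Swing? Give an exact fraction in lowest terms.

2/13

Sam's mix q on Waltz must make Lee indifferent between Waltz and Swing.
Lee's payoff from Waltz: 11q + (-1)(1−q). From Swing: 9q + 10(1−q).
Set equal: 2q = 11(1−q) → q = 11/13.
Probability on Swing is 1 − 11/13 = 2/13.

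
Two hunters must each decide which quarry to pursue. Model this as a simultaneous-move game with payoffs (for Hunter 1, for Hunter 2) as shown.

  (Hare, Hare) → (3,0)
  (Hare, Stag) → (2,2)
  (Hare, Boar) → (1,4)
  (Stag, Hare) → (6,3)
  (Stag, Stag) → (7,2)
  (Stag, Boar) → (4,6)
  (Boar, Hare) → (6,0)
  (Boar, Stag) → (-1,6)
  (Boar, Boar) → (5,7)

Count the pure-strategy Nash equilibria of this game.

1

Both Boar: Hunter 1 gets 5 (best alternative 4); Hunter 2 gets 7 (best alternative 6). Neither deviates — NE.
Both Stag is not a NE: Hunter 2 would switch to Boar (6 > 2).
No other cell survives both best-response checks, so there is 1 pure NE.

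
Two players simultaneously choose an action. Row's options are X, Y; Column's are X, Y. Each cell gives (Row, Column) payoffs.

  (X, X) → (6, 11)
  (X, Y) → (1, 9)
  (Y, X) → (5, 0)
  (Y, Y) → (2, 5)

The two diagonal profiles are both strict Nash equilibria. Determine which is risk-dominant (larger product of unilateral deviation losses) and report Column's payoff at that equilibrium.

At both X: Row loses 6 − 5 = 1 by deviating; Column loses 11 − 9 = 2. Product = 1·2 = 2.
At both Y: Row loses 2 − 1 = 1 by deviating; Column loses 5 − 0 = 5. Product = 1·5 = 5.
5 > 2, so both Y is risk-dominant. Column's payoff there is 5.

5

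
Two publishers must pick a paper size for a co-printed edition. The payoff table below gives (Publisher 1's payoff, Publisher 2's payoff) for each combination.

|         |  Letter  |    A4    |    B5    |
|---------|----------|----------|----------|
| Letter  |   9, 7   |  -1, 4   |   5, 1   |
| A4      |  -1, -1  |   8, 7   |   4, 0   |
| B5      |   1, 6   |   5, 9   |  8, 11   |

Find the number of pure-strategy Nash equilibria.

Both Letter: Publisher 1 gets 9 (best alternative 1); Publisher 2 gets 7 (best alternative 4). Neither deviates — NE.
Both A4: Publisher 1 gets 8 (best alternative 5); Publisher 2 gets 7 (best alternative 0). Neither deviates — NE.
Both B5: Publisher 1 gets 8 (best alternative 5); Publisher 2 gets 11 (best alternative 9). Neither deviates — NE.
(Letter, A4) is not a NE: Publisher 1 would switch to A4 (8 > -1).
No other cell survives both best-response checks, so there are 3 pure NE.

3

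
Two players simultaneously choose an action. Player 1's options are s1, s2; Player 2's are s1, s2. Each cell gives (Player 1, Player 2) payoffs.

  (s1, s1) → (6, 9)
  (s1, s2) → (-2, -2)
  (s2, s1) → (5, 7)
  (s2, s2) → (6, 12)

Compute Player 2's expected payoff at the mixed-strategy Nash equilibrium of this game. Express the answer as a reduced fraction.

Player 1 mixes with probability p on s1, chosen so Player 2 is indifferent: 9p + 7(1−p) = (-2)p + 12(1−p) gives p = 5/16.
Player 2's expected payoff is 9·5/16 + 7·11/16 = 61/8.

61/8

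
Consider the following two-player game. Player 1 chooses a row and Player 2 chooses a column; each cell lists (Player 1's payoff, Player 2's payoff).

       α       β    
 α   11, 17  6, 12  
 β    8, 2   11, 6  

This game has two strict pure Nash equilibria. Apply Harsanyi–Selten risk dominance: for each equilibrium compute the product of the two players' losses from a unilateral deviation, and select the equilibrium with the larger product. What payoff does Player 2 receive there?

At both α: Player 1 loses 11 − 8 = 3 by deviating; Player 2 loses 17 − 12 = 5. Product = 3·5 = 15.
At both β: Player 1 loses 11 − 6 = 5 by deviating; Player 2 loses 6 − 2 = 4. Product = 5·4 = 20.
20 > 15, so both β is risk-dominant. Player 2's payoff there is 6.

6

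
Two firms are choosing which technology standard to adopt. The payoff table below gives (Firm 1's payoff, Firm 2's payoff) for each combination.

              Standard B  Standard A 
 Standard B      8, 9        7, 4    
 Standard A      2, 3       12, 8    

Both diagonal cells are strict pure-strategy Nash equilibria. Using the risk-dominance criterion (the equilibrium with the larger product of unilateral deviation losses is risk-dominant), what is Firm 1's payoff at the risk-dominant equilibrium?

8

At both Standard B: Firm 1 loses 8 − 2 = 6 by deviating; Firm 2 loses 9 − 4 = 5. Product = 6·5 = 30.
At both Standard A: Firm 1 loses 12 − 7 = 5 by deviating; Firm 2 loses 8 − 3 = 5. Product = 5·5 = 25.
30 > 25, so both Standard B is risk-dominant. Firm 1's payoff there is 8.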